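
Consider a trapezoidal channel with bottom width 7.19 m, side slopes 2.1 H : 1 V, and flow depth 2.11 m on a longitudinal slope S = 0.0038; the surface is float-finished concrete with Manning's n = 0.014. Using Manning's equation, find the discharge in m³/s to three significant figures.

A = (b + z·y)·y = (7.19 + 2.1×2.11)×2.11 = 24.52 m²
P = b + 2y√(1+z²) = 7.19 + 2×2.11×√(1+2.1²) = 17.01 m
R = A/P = 24.52/17.01 = 1.442 m
Q = (1/n)·A·R^(2/3)·S^(1/2) = (1/0.014) × 24.52 × 1.442^(2/3) × 0.0038^(1/2) = 137.8 m³/s

138 m³/s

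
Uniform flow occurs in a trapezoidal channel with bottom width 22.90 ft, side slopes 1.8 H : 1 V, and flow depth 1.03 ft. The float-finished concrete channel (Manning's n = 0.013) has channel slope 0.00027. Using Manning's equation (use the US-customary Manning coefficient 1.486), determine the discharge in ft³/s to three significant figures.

45.9 ft³/s

A = (b + z·y)·y = (22.90 + 1.8×1.03)×1.03 = 25.50 ft²
P = b + 2y√(1+z²) = 22.90 + 2×1.03×√(1+1.8²) = 27.14 ft
R = A/P = 25.50/27.14 = 0.9394 ft
Q = (1.486/n)·A·R^(2/3)·S^(1/2) = (1.486/0.013) × 25.50 × 0.9394^(2/3) × 0.00027^(1/2) = 45.93 ft³/s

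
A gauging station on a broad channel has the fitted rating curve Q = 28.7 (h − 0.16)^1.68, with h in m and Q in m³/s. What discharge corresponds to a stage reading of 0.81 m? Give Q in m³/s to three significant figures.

13.9 m³/s

Q = 28.7 × (0.81 − 0.16)^1.68 = 28.7 × 0.65^1.68 = 13.92 m³/s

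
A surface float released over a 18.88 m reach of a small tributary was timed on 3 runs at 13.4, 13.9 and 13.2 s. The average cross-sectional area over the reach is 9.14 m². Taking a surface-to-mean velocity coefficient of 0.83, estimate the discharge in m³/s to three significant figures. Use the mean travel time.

10.6 m³/s

t̄ = (13.4 + 13.9 + 13.2) / 3 = 13.5 s
v_surface = L / t̄ = 18.88 / 13.5 = 1.399 m/s
v_mean = 0.83 × 1.399 = 1.161 m/s
Q = A × v_mean = 9.14 × 1.161 = 10.61 m³/s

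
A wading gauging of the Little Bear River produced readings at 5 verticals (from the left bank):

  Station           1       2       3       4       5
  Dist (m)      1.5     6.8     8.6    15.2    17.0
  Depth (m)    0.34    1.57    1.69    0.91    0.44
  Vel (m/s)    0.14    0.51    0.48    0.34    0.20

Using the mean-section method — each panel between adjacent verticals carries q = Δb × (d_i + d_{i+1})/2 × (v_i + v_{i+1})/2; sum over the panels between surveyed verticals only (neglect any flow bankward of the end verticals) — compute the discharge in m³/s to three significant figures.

6.94 m³/s

Panel 1-2: Δb = 5.3 m, d̄ = (0.34+1.57)/2 = 0.955, v̄ = (0.14+0.51)/2 = 0.325 → q = 5.3×0.955×0.325 = 1.645 m³/s
Panel 2-3: Δb = 1.8 m, d̄ = (1.57+1.69)/2 = 1.63, v̄ = (0.51+0.48)/2 = 0.495 → q = 1.8×1.63×0.495 = 1.452 m³/s
Panel 3-4: Δb = 6.6 m, d̄ = (1.69+0.91)/2 = 1.3, v̄ = (0.48+0.34)/2 = 0.41 → q = 6.6×1.3×0.41 = 3.518 m³/s
Panel 4-5: Δb = 1.8 m, d̄ = (0.91+0.44)/2 = 0.675, v̄ = (0.34+0.20)/2 = 0.27 → q = 1.8×0.675×0.27 = 0.3281 m³/s
Q = Σ q = 6.943 m³/s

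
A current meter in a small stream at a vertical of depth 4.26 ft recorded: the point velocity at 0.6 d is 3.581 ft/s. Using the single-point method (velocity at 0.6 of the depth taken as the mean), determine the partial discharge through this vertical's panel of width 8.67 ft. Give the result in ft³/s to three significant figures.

v̄ = v₀.₆ = 3.581 ft/s
q = v̄ × d × w = 3.581 × 4.26 × 8.67 = 132.3 ft³/s

132 ft³/s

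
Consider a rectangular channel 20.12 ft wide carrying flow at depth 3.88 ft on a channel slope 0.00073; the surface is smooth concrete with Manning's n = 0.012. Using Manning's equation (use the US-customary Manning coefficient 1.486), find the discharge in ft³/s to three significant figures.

A = b·y = 20.12 × 3.88 = 78.07 ft²
P = b + 2y = 20.12 + 2×3.88 = 27.88 ft
R = A/P = 78.07/27.88 = 2.800 ft
Q = (1.486/n)·A·R^(2/3)·S^(1/2) = (1.486/0.012) × 78.07 × 2.800^(2/3) × 0.00073^(1/2) = 518.9 ft³/s

519 ft³/s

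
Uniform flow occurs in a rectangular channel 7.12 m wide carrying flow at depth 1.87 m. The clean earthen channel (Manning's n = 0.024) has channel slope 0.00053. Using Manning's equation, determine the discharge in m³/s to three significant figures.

A = b·y = 7.12 × 1.87 = 13.31 m²
P = b + 2y = 7.12 + 2×1.87 = 10.86 m
R = A/P = 13.31/10.86 = 1.226 m
Q = (1/n)·A·R^(2/3)·S^(1/2) = (1/0.024) × 13.31 × 1.226^(2/3) × 0.00053^(1/2) = 14.63 m³/s

14.6 m³/s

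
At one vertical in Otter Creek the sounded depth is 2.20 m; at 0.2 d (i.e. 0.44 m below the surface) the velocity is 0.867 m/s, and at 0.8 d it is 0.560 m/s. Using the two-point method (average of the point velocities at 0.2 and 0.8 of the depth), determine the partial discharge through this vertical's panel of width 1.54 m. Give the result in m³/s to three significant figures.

2.42 m³/s

v̄ = (0.867 + 0.560) / 2 = 0.7135 m/s
q = v̄ × d × w = 0.7135 × 2.20 × 1.54 = 2.417 m³/s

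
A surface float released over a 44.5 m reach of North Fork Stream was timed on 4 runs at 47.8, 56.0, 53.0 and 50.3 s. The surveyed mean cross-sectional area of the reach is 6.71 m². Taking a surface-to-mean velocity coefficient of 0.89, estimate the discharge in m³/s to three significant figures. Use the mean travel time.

5.13 m³/s

t̄ = (47.8 + 56.0 + 53.0 + 50.3) / 4 = 51.775 s
v_surface = L / t̄ = 44.5 / 51.775 = 0.8595 m/s
v_mean = 0.89 × 0.8595 = 0.7649 m/s
Q = A × v_mean = 6.71 × 0.7649 = 5.133 m³/s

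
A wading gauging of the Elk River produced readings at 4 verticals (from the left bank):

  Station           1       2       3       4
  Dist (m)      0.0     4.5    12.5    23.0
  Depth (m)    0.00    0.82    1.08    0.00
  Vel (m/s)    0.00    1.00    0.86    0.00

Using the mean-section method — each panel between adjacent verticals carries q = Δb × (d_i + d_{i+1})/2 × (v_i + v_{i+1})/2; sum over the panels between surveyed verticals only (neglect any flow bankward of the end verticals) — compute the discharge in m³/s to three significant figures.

Panel 1-2: Δb = 4.5 m, d̄ = (0.00+0.82)/2 = 0.41, v̄ = (0.00+1.00)/2 = 0.5 → q = 4.5×0.41×0.5 = 0.9225 m³/s
Panel 2-3: Δb = 8 m, d̄ = (0.82+1.08)/2 = 0.95, v̄ = (1.00+0.86)/2 = 0.93 → q = 8×0.95×0.93 = 7.068 m³/s
Panel 3-4: Δb = 10.5 m, d̄ = (1.08+0.00)/2 = 0.54, v̄ = (0.86+0.00)/2 = 0.43 → q = 10.5×0.54×0.43 = 2.438 m³/s
Q = Σ q = 10.43 m³/s

10.4 m³/s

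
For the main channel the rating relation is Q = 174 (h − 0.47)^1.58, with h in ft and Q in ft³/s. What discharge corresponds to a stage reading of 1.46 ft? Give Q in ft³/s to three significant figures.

171 ft³/s

Q = 174 × (1.46 − 0.47)^1.58 = 174 × 0.99^1.58 = 171.3 ft³/s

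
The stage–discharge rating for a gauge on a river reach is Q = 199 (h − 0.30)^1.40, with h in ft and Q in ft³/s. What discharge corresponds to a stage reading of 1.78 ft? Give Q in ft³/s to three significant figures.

Q = 199 × (1.78 − 0.30)^1.40 = 199 × 1.48^1.40 = 344.5 ft³/s

345 ft³/s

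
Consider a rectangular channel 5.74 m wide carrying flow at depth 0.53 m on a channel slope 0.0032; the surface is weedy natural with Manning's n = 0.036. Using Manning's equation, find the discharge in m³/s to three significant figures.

A = b·y = 5.74 × 0.53 = 3.042 m²
P = b + 2y = 5.74 + 2×0.53 = 6.800 m
R = A/P = 3.042/6.800 = 0.4474 m
Q = (1/n)·A·R^(2/3)·S^(1/2) = (1/0.036) × 3.042 × 0.4474^(2/3) × 0.0032^(1/2) = 2.796 m³/s

2.80 m³/s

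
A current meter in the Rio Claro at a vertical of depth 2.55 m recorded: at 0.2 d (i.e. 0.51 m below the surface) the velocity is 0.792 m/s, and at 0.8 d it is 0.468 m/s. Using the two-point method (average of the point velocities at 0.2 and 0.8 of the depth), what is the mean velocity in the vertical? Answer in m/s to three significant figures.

0.630 m/s

v̄ = (0.792 + 0.468) / 2 = 0.6300 m/s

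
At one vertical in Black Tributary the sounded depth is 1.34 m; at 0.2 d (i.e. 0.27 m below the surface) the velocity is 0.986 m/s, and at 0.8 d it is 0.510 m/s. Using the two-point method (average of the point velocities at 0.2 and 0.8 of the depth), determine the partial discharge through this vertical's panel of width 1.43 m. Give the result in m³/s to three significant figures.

v̄ = (0.986 + 0.510) / 2 = 0.7480 m/s
q = v̄ × d × w = 0.7480 × 1.34 × 1.43 = 1.433 m³/s

1.43 m³/s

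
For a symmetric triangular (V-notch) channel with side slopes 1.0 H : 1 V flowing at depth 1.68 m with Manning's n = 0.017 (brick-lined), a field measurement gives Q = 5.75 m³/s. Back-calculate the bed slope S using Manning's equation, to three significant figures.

A = z·y² = 1.0×1.68² = 2.822 m²
P = 2y√(1+z²) = 2×1.68×√(1+1.0²) = 4.752 m
R = A/P = 2.822/4.752 = 0.5940 m
S = (Q·n / (1·A·R^(2/3)))² = (5.75×0.017 / (1×2.822×0.7066))² = 0.002402

0.00240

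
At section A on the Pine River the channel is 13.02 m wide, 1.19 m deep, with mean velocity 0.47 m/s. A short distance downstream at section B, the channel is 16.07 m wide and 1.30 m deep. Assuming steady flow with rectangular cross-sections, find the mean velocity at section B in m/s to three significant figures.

Q = A₁V₁ = (13.02×1.19) × 0.47 = 7.282 m³/s
A₂ = 16.07 × 1.30 = 20.89 m²
V₂ = Q/A₂ = 7.282/20.89 = 0.3486 m/s

0.349 m/s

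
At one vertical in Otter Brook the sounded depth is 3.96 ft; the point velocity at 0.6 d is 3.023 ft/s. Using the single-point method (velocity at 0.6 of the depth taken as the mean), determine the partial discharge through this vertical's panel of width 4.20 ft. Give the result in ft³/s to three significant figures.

50.3 ft³/s

v̄ = v₀.₆ = 3.023 ft/s
q = v̄ × d × w = 3.023 × 3.96 × 4.20 = 50.28 ft³/s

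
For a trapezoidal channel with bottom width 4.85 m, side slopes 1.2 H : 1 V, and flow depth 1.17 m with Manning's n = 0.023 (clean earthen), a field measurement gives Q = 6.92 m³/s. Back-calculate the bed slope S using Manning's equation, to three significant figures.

0.000578

A = (b + z·y)·y = (4.85 + 1.2×1.17)×1.17 = 7.317 m²
P = b + 2y√(1+z²) = 4.85 + 2×1.17×√(1+1.2²) = 8.505 m
R = A/P = 7.317/8.505 = 0.8603 m
S = (Q·n / (1·A·R^(2/3)))² = (6.92×0.023 / (1×7.317×0.9046))² = 0.0005782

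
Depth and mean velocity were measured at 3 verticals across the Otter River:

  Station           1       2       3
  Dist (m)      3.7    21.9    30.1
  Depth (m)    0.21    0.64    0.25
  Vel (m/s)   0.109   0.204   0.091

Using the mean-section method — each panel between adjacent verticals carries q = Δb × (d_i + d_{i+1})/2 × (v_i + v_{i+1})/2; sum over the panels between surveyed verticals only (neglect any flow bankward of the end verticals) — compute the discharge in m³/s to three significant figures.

1.75 m³/s

Panel 1-2: Δb = 18.2 m, d̄ = (0.21+0.64)/2 = 0.425, v̄ = (0.109+0.204)/2 = 0.1565 → q = 18.2×0.425×0.1565 = 1.211 m³/s
Panel 2-3: Δb = 8.2 m, d̄ = (0.64+0.25)/2 = 0.445, v̄ = (0.204+0.091)/2 = 0.1475 → q = 8.2×0.445×0.1475 = 0.5382 m³/s
Q = Σ q = 1.749 m³/s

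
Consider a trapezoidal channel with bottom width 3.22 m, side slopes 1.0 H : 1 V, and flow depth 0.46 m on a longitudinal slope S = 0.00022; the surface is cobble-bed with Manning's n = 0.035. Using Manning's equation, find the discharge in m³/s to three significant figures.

A = (b + z·y)·y = (3.22 + 1.0×0.46)×0.46 = 1.693 m²
P = b + 2y√(1+z²) = 3.22 + 2×0.46×√(1+1.0²) = 4.521 m
R = A/P = 1.693/4.521 = 0.3744 m
Q = (1/n)·A·R^(2/3)·S^(1/2) = (1/0.035) × 1.693 × 0.3744^(2/3) × 0.00022^(1/2) = 0.3727 m³/s

0.373 m³/s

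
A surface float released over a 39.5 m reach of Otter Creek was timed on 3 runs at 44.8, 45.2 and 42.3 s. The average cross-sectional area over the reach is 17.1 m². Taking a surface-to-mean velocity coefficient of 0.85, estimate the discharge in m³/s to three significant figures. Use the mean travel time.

13.0 m³/s

t̄ = (44.8 + 45.2 + 42.3) / 3 = 44.1 s
v_surface = L / t̄ = 39.5 / 44.1 = 0.8957 m/s
v_mean = 0.85 × 0.8957 = 0.7613 m/s
Q = A × v_mean = 17.1 × 0.7613 = 13.02 m³/s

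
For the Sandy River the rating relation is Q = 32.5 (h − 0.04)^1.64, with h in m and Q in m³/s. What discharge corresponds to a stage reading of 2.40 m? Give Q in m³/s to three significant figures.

133 m³/s

Q = 32.5 × (2.40 − 0.04)^1.64 = 32.5 × 2.36^1.64 = 132.9 m³/s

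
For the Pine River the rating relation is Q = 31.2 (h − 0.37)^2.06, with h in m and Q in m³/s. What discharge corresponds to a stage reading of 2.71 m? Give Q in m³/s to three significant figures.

Q = 31.2 × (2.71 − 0.37)^2.06 = 31.2 × 2.34^2.06 = 179.8 m³/s

180 m³/s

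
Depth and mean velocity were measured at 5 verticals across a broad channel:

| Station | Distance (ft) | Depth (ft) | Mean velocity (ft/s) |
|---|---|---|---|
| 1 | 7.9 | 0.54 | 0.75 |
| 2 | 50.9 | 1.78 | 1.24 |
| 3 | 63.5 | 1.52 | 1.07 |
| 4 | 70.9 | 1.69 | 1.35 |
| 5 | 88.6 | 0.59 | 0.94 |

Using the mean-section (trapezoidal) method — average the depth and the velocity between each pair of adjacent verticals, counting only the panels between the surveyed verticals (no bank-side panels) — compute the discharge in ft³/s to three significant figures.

111 ft³/s

Panel 1-2: Δb = 43 ft, d̄ = (0.54+1.78)/2 = 1.16, v̄ = (0.75+1.24)/2 = 0.995 → q = 43×1.16×0.995 = 49.63 ft³/s
Panel 2-3: Δb = 12.6 ft, d̄ = (1.78+1.52)/2 = 1.65, v̄ = (1.24+1.07)/2 = 1.155 → q = 12.6×1.65×1.155 = 24.01 ft³/s
Panel 3-4: Δb = 7.4 ft, d̄ = (1.52+1.69)/2 = 1.605, v̄ = (1.07+1.35)/2 = 1.21 → q = 7.4×1.605×1.21 = 14.37 ft³/s
Panel 4-5: Δb = 17.7 ft, d̄ = (1.69+0.59)/2 = 1.14, v̄ = (1.35+0.94)/2 = 1.145 → q = 17.7×1.14×1.145 = 23.10 ft³/s
Q = Σ q = 111.1 ft³/s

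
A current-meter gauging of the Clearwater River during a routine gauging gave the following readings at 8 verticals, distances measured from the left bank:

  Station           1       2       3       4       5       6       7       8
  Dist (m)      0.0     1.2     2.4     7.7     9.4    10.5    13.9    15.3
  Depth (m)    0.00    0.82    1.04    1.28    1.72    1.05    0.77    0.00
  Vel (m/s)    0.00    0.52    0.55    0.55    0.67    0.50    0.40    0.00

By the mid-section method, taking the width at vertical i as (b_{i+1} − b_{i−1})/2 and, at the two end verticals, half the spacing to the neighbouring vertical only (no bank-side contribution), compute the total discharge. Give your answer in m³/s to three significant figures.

w_2 = (2.4 − 0.0)/2 = 1.2 m; q_2 = 0.52 × 0.82 × 1.2 = 0.5117 m³/s
w_3 = (7.7 − 1.2)/2 = 3.25 m; q_3 = 0.55 × 1.04 × 3.25 = 1.859 m³/s
w_4 = (9.4 − 2.4)/2 = 3.5 m; q_4 = 0.55 × 1.28 × 3.5 = 2.464 m³/s
w_5 = (10.5 − 7.7)/2 = 1.4 m; q_5 = 0.67 × 1.72 × 1.4 = 1.613 m³/s
w_6 = (13.9 − 9.4)/2 = 2.25 m; q_6 = 0.50 × 1.05 × 2.25 = 1.181 m³/s
w_7 = (15.3 − 10.5)/2 = 2.4 m; q_7 = 0.40 × 0.77 × 2.4 = 0.7392 m³/s
Stations 1, 8 contribute zero (depth or velocity is 0).
Q = Σ qᵢ = 8.368 m³/s

8.37 m³/s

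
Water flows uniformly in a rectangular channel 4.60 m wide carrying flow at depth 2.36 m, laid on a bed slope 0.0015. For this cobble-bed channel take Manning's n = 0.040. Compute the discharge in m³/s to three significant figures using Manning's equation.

11.6 m³/s

A = b·y = 4.60 × 2.36 = 10.86 m²
P = b + 2y = 4.60 + 2×2.36 = 9.320 m
R = A/P = 10.86/9.320 = 1.165 m
Q = (1/n)·A·R^(2/3)·S^(1/2) = (1/0.040) × 10.86 × 1.165^(2/3) × 0.0015^(1/2) = 11.64 m³/s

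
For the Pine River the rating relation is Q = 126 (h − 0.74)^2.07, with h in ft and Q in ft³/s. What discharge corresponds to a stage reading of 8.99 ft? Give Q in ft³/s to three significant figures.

9940 ft³/s

Q = 126 × (8.99 − 0.74)^2.07 = 126 × 8.25^2.07 = 9941 ft³/s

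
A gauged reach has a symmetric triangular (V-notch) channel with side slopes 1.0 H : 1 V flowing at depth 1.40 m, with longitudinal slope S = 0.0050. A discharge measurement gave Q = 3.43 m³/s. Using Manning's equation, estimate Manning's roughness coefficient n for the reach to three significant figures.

A = z·y² = 1.0×1.40² = 1.960 m²
P = 2y√(1+z²) = 2×1.40×√(1+1.0²) = 3.960 m
R = A/P = 1.960/3.960 = 0.4950 m
n = (1/Q)·A·R^(2/3)·S^(1/2) = (1/3.43) × 1.960 × 0.6257 × 0.07071 = 0.02528

0.0253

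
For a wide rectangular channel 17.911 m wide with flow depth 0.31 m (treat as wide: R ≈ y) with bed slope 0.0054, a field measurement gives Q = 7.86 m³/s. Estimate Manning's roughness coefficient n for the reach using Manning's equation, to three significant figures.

A = b·y = 17.911 × 0.31 = 5.552 m²
Wide channel: R ≈ y = 0.31 m
n = (1/Q)·A·R^(2/3)·S^(1/2) = (1/7.86) × 5.552 × 0.4580 × 0.07348 = 0.02378

0.0238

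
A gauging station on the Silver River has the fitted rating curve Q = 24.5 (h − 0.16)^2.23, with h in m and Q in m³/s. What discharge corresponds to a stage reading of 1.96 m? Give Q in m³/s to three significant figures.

Q = 24.5 × (1.96 − 0.16)^2.23 = 24.5 × 1.8^2.23 = 90.87 m³/s

90.9 m³/s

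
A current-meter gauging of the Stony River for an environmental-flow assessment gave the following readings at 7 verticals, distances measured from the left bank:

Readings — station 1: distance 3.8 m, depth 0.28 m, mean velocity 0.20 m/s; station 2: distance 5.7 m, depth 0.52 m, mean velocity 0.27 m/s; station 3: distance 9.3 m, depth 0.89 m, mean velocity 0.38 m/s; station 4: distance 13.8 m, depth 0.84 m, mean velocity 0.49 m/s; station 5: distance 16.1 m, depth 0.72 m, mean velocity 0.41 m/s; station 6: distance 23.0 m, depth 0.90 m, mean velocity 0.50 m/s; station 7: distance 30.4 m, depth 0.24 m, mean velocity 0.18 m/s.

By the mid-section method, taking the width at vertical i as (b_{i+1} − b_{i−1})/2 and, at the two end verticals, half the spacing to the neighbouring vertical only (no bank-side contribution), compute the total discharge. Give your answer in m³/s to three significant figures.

w_1 = (5.7 − 3.8)/2 = 0.95 m; q_1 = 0.20 × 0.28 × 0.95 = 0.05320 m³/s
w_2 = (9.3 − 3.8)/2 = 2.75 m; q_2 = 0.27 × 0.52 × 2.75 = 0.3861 m³/s
w_3 = (13.8 − 5.7)/2 = 4.05 m; q_3 = 0.38 × 0.89 × 4.05 = 1.370 m³/s
w_4 = (16.1 − 9.3)/2 = 3.4 m; q_4 = 0.49 × 0.84 × 3.4 = 1.399 m³/s
w_5 = (23.0 − 13.8)/2 = 4.6 m; q_5 = 0.41 × 0.72 × 4.6 = 1.358 m³/s
w_6 = (30.4 − 16.1)/2 = 7.15 m; q_6 = 0.50 × 0.90 × 7.15 = 3.218 m³/s
w_7 = (30.4 − 23.0)/2 = 3.7 m; q_7 = 0.18 × 0.24 × 3.7 = 0.1598 m³/s
Q = Σ qᵢ = 7.944 m³/s

7.94 m³/s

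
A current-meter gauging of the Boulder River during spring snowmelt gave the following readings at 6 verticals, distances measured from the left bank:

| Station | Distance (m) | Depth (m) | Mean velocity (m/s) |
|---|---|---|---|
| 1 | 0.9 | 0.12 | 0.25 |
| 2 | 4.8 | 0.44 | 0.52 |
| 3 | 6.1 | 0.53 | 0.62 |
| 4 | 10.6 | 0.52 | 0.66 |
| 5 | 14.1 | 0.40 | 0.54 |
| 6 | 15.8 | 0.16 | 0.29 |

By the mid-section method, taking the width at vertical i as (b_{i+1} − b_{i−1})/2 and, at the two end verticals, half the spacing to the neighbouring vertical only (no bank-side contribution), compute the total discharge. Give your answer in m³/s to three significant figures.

3.58 m³/s

w_1 = (4.8 − 0.9)/2 = 1.95 m; q_1 = 0.25 × 0.12 × 1.95 = 0.05850 m³/s
w_2 = (6.1 − 0.9)/2 = 2.6 m; q_2 = 0.52 × 0.44 × 2.6 = 0.5949 m³/s
w_3 = (10.6 − 4.8)/2 = 2.9 m; q_3 = 0.62 × 0.53 × 2.9 = 0.9529 m³/s
w_4 = (14.1 − 6.1)/2 = 4 m; q_4 = 0.66 × 0.52 × 4 = 1.373 m³/s
w_5 = (15.8 − 10.6)/2 = 2.6 m; q_5 = 0.54 × 0.40 × 2.6 = 0.5616 m³/s
w_6 = (15.8 − 14.1)/2 = 0.85 m; q_6 = 0.29 × 0.16 × 0.85 = 0.03944 m³/s
Q = Σ qᵢ = 3.580 m³/s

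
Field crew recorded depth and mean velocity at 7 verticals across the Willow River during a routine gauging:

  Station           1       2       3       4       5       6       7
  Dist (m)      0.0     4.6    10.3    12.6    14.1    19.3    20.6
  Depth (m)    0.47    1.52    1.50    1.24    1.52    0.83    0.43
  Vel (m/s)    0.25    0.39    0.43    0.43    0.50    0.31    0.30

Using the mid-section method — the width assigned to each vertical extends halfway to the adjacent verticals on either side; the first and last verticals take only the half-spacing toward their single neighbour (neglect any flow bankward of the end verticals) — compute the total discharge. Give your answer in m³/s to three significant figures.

w_1 = (4.6 − 0.0)/2 = 2.3 m; q_1 = 0.25 × 0.47 × 2.3 = 0.2703 m³/s
w_2 = (10.3 − 0.0)/2 = 5.15 m; q_2 = 0.39 × 1.52 × 5.15 = 3.053 m³/s
w_3 = (12.6 − 4.6)/2 = 4 m; q_3 = 0.43 × 1.50 × 4 = 2.580 m³/s
w_4 = (14.1 − 10.3)/2 = 1.9 m; q_4 = 0.43 × 1.24 × 1.9 = 1.013 m³/s
w_5 = (19.3 − 12.6)/2 = 3.35 m; q_5 = 0.50 × 1.52 × 3.35 = 2.546 m³/s
w_6 = (20.6 − 14.1)/2 = 3.25 m; q_6 = 0.31 × 0.83 × 3.25 = 0.8362 m³/s
w_7 = (20.6 − 19.3)/2 = 0.65 m; q_7 = 0.30 × 0.43 × 0.65 = 0.08385 m³/s
Q = Σ qᵢ = 10.38 m³/s

10.4 m³/s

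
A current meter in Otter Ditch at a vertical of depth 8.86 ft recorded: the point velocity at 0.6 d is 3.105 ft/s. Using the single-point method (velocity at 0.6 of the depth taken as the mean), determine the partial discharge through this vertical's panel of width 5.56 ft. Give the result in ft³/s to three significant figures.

153 ft³/s

v̄ = v₀.₆ = 3.105 ft/s
q = v̄ × d × w = 3.105 × 8.86 × 5.56 = 153.0 ft³/s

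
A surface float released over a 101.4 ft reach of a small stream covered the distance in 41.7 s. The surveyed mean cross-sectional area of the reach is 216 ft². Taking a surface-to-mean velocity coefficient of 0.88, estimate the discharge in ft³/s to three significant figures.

v_surface = L / t̄ = 101.4 / 41.7 = 2.432 ft/s
v_mean = 0.88 × 2.432 = 2.140 ft/s
Q = A × v_mean = 216 × 2.140 = 462.2 ft³/s

462 ft³/s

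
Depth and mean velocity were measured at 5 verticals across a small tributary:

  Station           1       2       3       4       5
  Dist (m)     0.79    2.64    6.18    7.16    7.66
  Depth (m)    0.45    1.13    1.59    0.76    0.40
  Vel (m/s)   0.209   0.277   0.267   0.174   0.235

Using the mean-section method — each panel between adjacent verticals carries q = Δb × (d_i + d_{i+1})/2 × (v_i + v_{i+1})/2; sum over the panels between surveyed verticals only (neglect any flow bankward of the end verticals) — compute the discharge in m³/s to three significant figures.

Panel 1-2: Δb = 1.85 m, d̄ = (0.45+1.13)/2 = 0.79, v̄ = (0.209+0.277)/2 = 0.243 → q = 1.85×0.79×0.243 = 0.3551 m³/s
Panel 2-3: Δb = 3.54 m, d̄ = (1.13+1.59)/2 = 1.36, v̄ = (0.277+0.267)/2 = 0.272 → q = 3.54×1.36×0.272 = 1.310 m³/s
Panel 3-4: Δb = 0.98 m, d̄ = (1.59+0.76)/2 = 1.175, v̄ = (0.267+0.174)/2 = 0.2205 → q = 0.98×1.175×0.2205 = 0.2539 m³/s
Panel 4-5: Δb = 0.5 m, d̄ = (0.76+0.40)/2 = 0.58, v̄ = (0.174+0.235)/2 = 0.2045 → q = 0.5×0.58×0.2045 = 0.05931 m³/s
Q = Σ q = 1.978 m³/s

1.98 m³/s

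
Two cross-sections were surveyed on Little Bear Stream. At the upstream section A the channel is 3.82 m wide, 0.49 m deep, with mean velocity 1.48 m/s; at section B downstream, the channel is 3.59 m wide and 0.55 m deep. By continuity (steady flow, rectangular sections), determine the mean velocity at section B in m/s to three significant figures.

1.40 m/s

Q = A₁V₁ = (3.82×0.49) × 1.48 = 2.770 m³/s
A₂ = 3.59 × 0.55 = 1.975 m²
V₂ = Q/A₂ = 2.770/1.975 = 1.403 m/s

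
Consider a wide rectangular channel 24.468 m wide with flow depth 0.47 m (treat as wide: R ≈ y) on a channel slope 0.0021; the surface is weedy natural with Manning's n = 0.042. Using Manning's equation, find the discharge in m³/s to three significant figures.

A = b·y = 24.468 × 0.47 = 11.50 m²
Wide channel: R ≈ y = 0.47 m
Q = (1/n)·A·R^(2/3)·S^(1/2) = (1/0.042) × 11.50 × 0.4700^(2/3) × 0.0021^(1/2) = 7.585 m³/s

7.58 m³/s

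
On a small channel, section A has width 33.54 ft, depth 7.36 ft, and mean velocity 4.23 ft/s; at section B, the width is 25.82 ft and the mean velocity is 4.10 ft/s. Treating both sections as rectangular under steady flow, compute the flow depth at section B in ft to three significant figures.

Q = A₁V₁ = (33.54×7.36) × 4.23 = 1044 ft³/s
d₂ = Q/(b₂ V₂) = 1044/(25.82×4.10) = 9.864 ft

9.86 ft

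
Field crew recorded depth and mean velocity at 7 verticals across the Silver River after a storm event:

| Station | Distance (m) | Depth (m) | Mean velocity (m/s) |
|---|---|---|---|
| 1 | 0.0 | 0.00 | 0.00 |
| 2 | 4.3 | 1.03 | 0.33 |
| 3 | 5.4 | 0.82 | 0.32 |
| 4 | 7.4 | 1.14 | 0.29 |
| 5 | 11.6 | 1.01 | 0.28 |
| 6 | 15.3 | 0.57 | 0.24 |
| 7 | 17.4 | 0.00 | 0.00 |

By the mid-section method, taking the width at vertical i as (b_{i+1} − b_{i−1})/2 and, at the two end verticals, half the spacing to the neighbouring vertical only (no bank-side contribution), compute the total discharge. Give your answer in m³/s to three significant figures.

w_2 = (5.4 − 0.0)/2 = 2.7 m; q_2 = 0.33 × 1.03 × 2.7 = 0.9177 m³/s
w_3 = (7.4 − 4.3)/2 = 1.55 m; q_3 = 0.32 × 0.82 × 1.55 = 0.4067 m³/s
w_4 = (11.6 − 5.4)/2 = 3.1 m; q_4 = 0.29 × 1.14 × 3.1 = 1.025 m³/s
w_5 = (15.3 − 7.4)/2 = 3.95 m; q_5 = 0.28 × 1.01 × 3.95 = 1.117 m³/s
w_6 = (17.4 − 11.6)/2 = 2.9 m; q_6 = 0.24 × 0.57 × 2.9 = 0.3967 m³/s
Stations 1, 7 contribute zero (depth or velocity is 0).
Q = Σ qᵢ = 3.863 m³/s

3.86 m³/s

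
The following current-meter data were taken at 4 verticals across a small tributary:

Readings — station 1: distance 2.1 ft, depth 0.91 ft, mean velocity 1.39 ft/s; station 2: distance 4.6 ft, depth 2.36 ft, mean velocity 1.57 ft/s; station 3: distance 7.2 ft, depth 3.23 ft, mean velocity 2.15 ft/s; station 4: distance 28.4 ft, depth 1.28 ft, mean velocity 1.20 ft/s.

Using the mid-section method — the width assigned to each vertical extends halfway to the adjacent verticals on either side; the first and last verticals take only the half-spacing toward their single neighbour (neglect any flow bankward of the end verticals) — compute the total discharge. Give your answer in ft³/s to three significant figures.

110 ft³/s

w_1 = (4.6 − 2.1)/2 = 1.25 ft; q_1 = 1.39 × 0.91 × 1.25 = 1.581 ft³/s
w_2 = (7.2 − 2.1)/2 = 2.55 ft; q_2 = 1.57 × 2.36 × 2.55 = 9.448 ft³/s
w_3 = (28.4 − 4.6)/2 = 11.9 ft; q_3 = 2.15 × 3.23 × 11.9 = 82.64 ft³/s
w_4 = (28.4 − 7.2)/2 = 10.6 ft; q_4 = 1.20 × 1.28 × 10.6 = 16.28 ft³/s
Q = Σ qᵢ = 110.0 ft³/s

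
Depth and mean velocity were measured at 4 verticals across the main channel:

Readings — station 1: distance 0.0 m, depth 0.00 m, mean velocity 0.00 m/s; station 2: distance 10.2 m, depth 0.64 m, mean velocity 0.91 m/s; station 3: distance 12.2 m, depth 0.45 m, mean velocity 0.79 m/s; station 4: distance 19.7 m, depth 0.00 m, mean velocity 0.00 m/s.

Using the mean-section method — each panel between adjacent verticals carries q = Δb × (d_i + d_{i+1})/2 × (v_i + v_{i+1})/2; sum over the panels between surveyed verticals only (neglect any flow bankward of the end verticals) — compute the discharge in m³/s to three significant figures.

Panel 1-2: Δb = 10.2 m, d̄ = (0.00+0.64)/2 = 0.32, v̄ = (0.00+0.91)/2 = 0.455 → q = 10.2×0.32×0.455 = 1.485 m³/s
Panel 2-3: Δb = 2 m, d̄ = (0.64+0.45)/2 = 0.545, v̄ = (0.91+0.79)/2 = 0.85 → q = 2×0.545×0.85 = 0.9265 m³/s
Panel 3-4: Δb = 7.5 m, d̄ = (0.45+0.00)/2 = 0.225, v̄ = (0.79+0.00)/2 = 0.395 → q = 7.5×0.225×0.395 = 0.6666 m³/s
Q = Σ q = 3.078 m³/s

3.08 m³/s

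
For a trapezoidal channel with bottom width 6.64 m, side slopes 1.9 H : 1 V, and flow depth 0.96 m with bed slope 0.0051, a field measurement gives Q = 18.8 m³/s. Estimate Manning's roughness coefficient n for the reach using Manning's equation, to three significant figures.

A = (b + z·y)·y = (6.64 + 1.9×0.96)×0.96 = 8.125 m²
P = b + 2y√(1+z²) = 6.64 + 2×0.96×√(1+1.9²) = 10.76 m
R = A/P = 8.125/10.76 = 0.7550 m
n = (1/Q)·A·R^(2/3)·S^(1/2) = (1/18.8) × 8.125 × 0.8291 × 0.07141 = 0.02559

0.0256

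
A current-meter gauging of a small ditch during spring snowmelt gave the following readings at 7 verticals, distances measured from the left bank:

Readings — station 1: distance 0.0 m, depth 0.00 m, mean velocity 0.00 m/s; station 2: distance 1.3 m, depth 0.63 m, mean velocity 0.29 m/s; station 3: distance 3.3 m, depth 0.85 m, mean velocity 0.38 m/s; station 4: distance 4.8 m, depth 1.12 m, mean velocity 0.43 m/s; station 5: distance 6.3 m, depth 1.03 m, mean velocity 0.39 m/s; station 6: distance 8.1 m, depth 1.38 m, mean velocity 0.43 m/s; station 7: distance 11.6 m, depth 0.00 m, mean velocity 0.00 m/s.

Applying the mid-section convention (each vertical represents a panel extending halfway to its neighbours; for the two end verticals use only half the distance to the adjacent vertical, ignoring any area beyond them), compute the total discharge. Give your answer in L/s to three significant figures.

3820 L/s

w_2 = (3.3 − 0.0)/2 = 1.65 m; q_2 = 0.29 × 0.63 × 1.65 = 0.3015 m³/s
w_3 = (4.8 − 1.3)/2 = 1.75 m; q_3 = 0.38 × 0.85 × 1.75 = 0.5653 m³/s
w_4 = (6.3 − 3.3)/2 = 1.5 m; q_4 = 0.43 × 1.12 × 1.5 = 0.7224 m³/s
w_5 = (8.1 − 4.8)/2 = 1.65 m; q_5 = 0.39 × 1.03 × 1.65 = 0.6628 m³/s
w_6 = (11.6 − 6.3)/2 = 2.65 m; q_6 = 0.43 × 1.38 × 2.65 = 1.573 m³/s
Stations 1, 7 contribute zero (depth or velocity is 0).
Q = Σ qᵢ = 3.824 m³/s
= 3.824 × 1000 = 3824 L/s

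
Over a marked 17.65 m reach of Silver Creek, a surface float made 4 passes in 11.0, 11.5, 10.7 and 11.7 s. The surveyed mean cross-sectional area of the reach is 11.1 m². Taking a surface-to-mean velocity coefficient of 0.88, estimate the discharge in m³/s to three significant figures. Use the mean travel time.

15.4 m³/s

t̄ = (11.0 + 11.5 + 10.7 + 11.7) / 4 = 11.225 s
v_surface = L / t̄ = 17.65 / 11.225 = 1.572 m/s
v_mean = 0.88 × 1.572 = 1.384 m/s
Q = A × v_mean = 11.1 × 1.384 = 15.36 m³/s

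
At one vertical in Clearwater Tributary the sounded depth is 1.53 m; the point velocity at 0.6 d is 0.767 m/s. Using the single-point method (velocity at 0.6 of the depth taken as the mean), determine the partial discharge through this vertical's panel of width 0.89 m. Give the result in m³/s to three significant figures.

v̄ = v₀.₆ = 0.767 m/s
q = v̄ × d × w = 0.7670 × 1.53 × 0.89 = 1.044 m³/s

1.04 m³/s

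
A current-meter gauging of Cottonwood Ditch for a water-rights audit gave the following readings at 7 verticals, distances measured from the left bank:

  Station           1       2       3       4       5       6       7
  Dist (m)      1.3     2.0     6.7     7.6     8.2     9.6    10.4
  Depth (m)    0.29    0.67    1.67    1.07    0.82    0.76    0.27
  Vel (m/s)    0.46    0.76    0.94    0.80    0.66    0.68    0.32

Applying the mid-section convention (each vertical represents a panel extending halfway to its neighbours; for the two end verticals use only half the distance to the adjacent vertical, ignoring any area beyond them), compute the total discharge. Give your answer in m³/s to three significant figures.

w_1 = (2.0 − 1.3)/2 = 0.35 m; q_1 = 0.46 × 0.29 × 0.35 = 0.04669 m³/s
w_2 = (6.7 − 1.3)/2 = 2.7 m; q_2 = 0.76 × 0.67 × 2.7 = 1.375 m³/s
w_3 = (7.6 − 2.0)/2 = 2.8 m; q_3 = 0.94 × 1.67 × 2.8 = 4.395 m³/s
w_4 = (8.2 − 6.7)/2 = 0.75 m; q_4 = 0.80 × 1.07 × 0.75 = 0.6420 m³/s
w_5 = (9.6 − 7.6)/2 = 1 m; q_5 = 0.66 × 0.82 × 1 = 0.5412 m³/s
w_6 = (10.4 − 8.2)/2 = 1.1 m; q_6 = 0.68 × 0.76 × 1.1 = 0.5685 m³/s
w_7 = (10.4 − 9.6)/2 = 0.4 m; q_7 = 0.32 × 0.27 × 0.4 = 0.03456 m³/s
Q = Σ qᵢ = 7.603 m³/s

7.60 m³/s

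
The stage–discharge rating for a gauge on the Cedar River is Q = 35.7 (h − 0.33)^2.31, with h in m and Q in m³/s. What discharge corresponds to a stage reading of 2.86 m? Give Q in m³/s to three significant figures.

Q = 35.7 × (2.86 − 0.33)^2.31 = 35.7 × 2.53^2.31 = 304.7 m³/s

305 m³/s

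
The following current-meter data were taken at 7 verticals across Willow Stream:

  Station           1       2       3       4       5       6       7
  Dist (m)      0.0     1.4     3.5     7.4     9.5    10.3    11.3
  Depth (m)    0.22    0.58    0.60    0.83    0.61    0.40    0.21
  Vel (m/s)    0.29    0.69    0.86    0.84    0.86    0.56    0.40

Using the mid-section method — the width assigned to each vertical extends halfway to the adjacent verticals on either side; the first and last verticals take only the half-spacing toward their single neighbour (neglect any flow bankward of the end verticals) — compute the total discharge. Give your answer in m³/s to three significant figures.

5.39 m³/s

w_1 = (1.4 − 0.0)/2 = 0.7 m; q_1 = 0.29 × 0.22 × 0.7 = 0.04466 m³/s
w_2 = (3.5 − 0.0)/2 = 1.75 m; q_2 = 0.69 × 0.58 × 1.75 = 0.7004 m³/s
w_3 = (7.4 − 1.4)/2 = 3 m; q_3 = 0.86 × 0.60 × 3 = 1.548 m³/s
w_4 = (9.5 − 3.5)/2 = 3 m; q_4 = 0.84 × 0.83 × 3 = 2.092 m³/s
w_5 = (10.3 − 7.4)/2 = 1.45 m; q_5 = 0.86 × 0.61 × 1.45 = 0.7607 m³/s
w_6 = (11.3 − 9.5)/2 = 0.9 m; q_6 = 0.56 × 0.40 × 0.9 = 0.2016 m³/s
w_7 = (11.3 − 10.3)/2 = 0.5 m; q_7 = 0.40 × 0.21 × 0.5 = 0.04200 m³/s
Q = Σ qᵢ = 5.389 m³/s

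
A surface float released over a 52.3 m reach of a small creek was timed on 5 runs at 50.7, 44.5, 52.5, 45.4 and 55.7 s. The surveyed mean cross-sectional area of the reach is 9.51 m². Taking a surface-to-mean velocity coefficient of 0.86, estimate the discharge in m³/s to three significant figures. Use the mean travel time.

8.60 m³/s

t̄ = (50.7 + 44.5 + 52.5 + 45.4 + 55.7) / 5 = 49.76 s
v_surface = L / t̄ = 52.3 / 49.76 = 1.051 m/s
v_mean = 0.86 × 1.051 = 0.9039 m/s
Q = A × v_mean = 9.51 × 0.9039 = 8.596 m³/s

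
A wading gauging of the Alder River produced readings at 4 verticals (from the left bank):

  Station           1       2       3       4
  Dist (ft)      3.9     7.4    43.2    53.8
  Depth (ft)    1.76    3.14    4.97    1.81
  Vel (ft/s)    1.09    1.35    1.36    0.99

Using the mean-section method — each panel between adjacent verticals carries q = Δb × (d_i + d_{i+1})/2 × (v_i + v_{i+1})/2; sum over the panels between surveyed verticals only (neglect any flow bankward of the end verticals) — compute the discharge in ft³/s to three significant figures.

Panel 1-2: Δb = 3.5 ft, d̄ = (1.76+3.14)/2 = 2.45, v̄ = (1.09+1.35)/2 = 1.22 → q = 3.5×2.45×1.22 = 10.46 ft³/s
Panel 2-3: Δb = 35.8 ft, d̄ = (3.14+4.97)/2 = 4.055, v̄ = (1.35+1.36)/2 = 1.355 → q = 35.8×4.055×1.355 = 196.7 ft³/s
Panel 3-4: Δb = 10.6 ft, d̄ = (4.97+1.81)/2 = 3.39, v̄ = (1.36+0.99)/2 = 1.175 → q = 10.6×3.39×1.175 = 42.22 ft³/s
Q = Σ q = 249.4 ft³/s

249 ft³/s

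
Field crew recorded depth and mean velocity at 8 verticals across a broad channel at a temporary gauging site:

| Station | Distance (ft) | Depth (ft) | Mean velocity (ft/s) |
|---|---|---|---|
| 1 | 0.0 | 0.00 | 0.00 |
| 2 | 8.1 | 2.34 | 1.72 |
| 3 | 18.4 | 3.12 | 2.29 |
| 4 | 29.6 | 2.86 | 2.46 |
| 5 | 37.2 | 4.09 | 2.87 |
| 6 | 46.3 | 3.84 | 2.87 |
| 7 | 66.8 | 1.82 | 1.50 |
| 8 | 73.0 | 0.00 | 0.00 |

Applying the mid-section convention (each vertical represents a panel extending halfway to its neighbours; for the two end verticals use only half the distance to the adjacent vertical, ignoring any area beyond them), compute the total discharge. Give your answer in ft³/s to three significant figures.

478 ft³/s

w_2 = (18.4 − 0.0)/2 = 9.2 ft; q_2 = 1.72 × 2.34 × 9.2 = 37.03 ft³/s
w_3 = (29.6 − 8.1)/2 = 10.75 ft; q_3 = 2.29 × 3.12 × 10.75 = 76.81 ft³/s
w_4 = (37.2 − 18.4)/2 = 9.4 ft; q_4 = 2.46 × 2.86 × 9.4 = 66.13 ft³/s
w_5 = (46.3 − 29.6)/2 = 8.35 ft; q_5 = 2.87 × 4.09 × 8.35 = 98.01 ft³/s
w_6 = (66.8 − 37.2)/2 = 14.8 ft; q_6 = 2.87 × 3.84 × 14.8 = 163.1 ft³/s
w_7 = (73.0 − 46.3)/2 = 13.35 ft; q_7 = 1.50 × 1.82 × 13.35 = 36.45 ft³/s
Stations 1, 8 contribute zero (depth or velocity is 0).
Q = Σ qᵢ = 477.5 ft³/s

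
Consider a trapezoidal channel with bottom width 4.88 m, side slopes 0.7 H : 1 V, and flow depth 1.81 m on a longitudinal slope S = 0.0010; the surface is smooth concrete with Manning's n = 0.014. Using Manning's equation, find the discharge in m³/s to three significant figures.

A = (b + z·y)·y = (4.88 + 0.7×1.81)×1.81 = 11.13 m²
P = b + 2y√(1+z²) = 4.88 + 2×1.81×√(1+0.7²) = 9.299 m
R = A/P = 11.13/9.299 = 1.197 m
Q = (1/n)·A·R^(2/3)·S^(1/2) = (1/0.014) × 11.13 × 1.197^(2/3) × 0.0010^(1/2) = 28.32 m³/s

28.3 m³/s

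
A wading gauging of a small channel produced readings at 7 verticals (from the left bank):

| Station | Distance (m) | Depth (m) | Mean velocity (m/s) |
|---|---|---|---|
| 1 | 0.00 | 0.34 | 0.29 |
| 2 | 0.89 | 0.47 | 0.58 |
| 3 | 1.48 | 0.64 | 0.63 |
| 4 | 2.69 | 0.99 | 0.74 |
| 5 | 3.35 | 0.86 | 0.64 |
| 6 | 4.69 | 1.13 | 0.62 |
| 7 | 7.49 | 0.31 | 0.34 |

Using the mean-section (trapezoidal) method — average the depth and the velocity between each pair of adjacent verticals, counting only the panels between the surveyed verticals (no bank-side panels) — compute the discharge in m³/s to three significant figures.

Panel 1-2: Δb = 0.89 m, d̄ = (0.34+0.47)/2 = 0.405, v̄ = (0.29+0.58)/2 = 0.435 → q = 0.89×0.405×0.435 = 0.1568 m³/s
Panel 2-3: Δb = 0.59 m, d̄ = (0.47+0.64)/2 = 0.555, v̄ = (0.58+0.63)/2 = 0.605 → q = 0.59×0.555×0.605 = 0.1981 m³/s
Panel 3-4: Δb = 1.21 m, d̄ = (0.64+0.99)/2 = 0.815, v̄ = (0.63+0.74)/2 = 0.685 → q = 1.21×0.815×0.685 = 0.6755 m³/s
Panel 4-5: Δb = 0.66 m, d̄ = (0.99+0.86)/2 = 0.925, v̄ = (0.74+0.64)/2 = 0.69 → q = 0.66×0.925×0.69 = 0.4212 m³/s
Panel 5-6: Δb = 1.34 m, d̄ = (0.86+1.13)/2 = 0.995, v̄ = (0.64+0.62)/2 = 0.63 → q = 1.34×0.995×0.63 = 0.8400 m³/s
Panel 6-7: Δb = 2.8 m, d̄ = (1.13+0.31)/2 = 0.72, v̄ = (0.62+0.34)/2 = 0.48 → q = 2.8×0.72×0.48 = 0.9677 m³/s
Q = Σ q = 3.259 m³/s

3.26 m³/s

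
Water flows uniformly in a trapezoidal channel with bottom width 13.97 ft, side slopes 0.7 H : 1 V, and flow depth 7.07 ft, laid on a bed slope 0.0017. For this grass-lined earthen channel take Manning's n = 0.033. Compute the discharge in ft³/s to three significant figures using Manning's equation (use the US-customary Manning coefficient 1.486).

655 ft³/s

A = (b + z·y)·y = (13.97 + 0.7×7.07)×7.07 = 133.8 ft²
P = b + 2y√(1+z²) = 13.97 + 2×7.07×√(1+0.7²) = 31.23 ft
R = A/P = 133.8/31.23 = 4.283 ft
Q = (1.486/n)·A·R^(2/3)·S^(1/2) = (1.486/0.033) × 133.8 × 4.283^(2/3) × 0.0017^(1/2) = 655.0 ft³/s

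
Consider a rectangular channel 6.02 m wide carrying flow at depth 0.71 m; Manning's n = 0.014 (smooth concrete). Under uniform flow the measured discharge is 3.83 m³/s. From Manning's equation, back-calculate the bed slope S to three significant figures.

0.000330

A = b·y = 6.02 × 0.71 = 4.274 m²
P = b + 2y = 6.02 + 2×0.71 = 7.440 m
R = A/P = 4.274/7.440 = 0.5745 m
S = (Q·n / (1·A·R^(2/3)))² = (3.83×0.014 / (1×4.274×0.6911))² = 0.0003295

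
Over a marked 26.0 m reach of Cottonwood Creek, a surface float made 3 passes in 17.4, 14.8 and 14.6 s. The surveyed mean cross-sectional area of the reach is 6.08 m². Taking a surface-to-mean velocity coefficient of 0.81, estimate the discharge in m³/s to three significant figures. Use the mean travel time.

t̄ = (17.4 + 14.8 + 14.6) / 3 = 15.6 s
v_surface = L / t̄ = 26.0 / 15.6 = 1.667 m/s
v_mean = 0.81 × 1.667 = 1.350 m/s
Q = A × v_mean = 6.08 × 1.350 = 8.208 m³/s

8.21 m³/s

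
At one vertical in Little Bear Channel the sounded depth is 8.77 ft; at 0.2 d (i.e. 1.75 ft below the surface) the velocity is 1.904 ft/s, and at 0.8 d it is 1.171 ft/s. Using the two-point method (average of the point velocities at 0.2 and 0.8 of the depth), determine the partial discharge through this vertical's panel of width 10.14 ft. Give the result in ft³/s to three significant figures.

v̄ = (1.904 + 1.171) / 2 = 1.538 ft/s
q = v̄ × d × w = 1.538 × 8.77 × 10.14 = 136.7 ft³/s

137 ft³/s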